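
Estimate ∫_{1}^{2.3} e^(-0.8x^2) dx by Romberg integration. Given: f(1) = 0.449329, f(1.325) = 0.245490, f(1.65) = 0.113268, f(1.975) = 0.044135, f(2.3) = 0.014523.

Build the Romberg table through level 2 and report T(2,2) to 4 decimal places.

0.2004

T(0,0) (trapezoid, 1 panel, h=1.3000): 0.301504
T(1,0) (trapezoid, 2 panels, h=0.6500): 0.224376
T(2,0) (trapezoid, 4 panels, h=0.3250): 0.206316
T(1,1) = 0.224376 + (0.224376 − 0.301504)/3 = 0.198667
T(2,1) = 0.206316 + (0.206316 − 0.224376)/3 = 0.200296
T(2,2) = 0.200296 + (0.200296 − 0.198667)/15 = 0.200405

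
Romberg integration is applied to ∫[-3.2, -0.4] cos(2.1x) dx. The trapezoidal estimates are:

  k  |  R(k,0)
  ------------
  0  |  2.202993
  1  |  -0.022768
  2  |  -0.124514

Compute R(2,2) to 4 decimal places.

-0.1180

R(1,1) = -0.022768 + (-0.022768 − 2.202993)/3 = -0.764688
R(2,1) = -0.124514 + (-0.124514 − (-0.022768))/3 = -0.158429
R(2,2) = (16·(-0.158429) − (-0.764688)) / 15 = -0.118012
(Column j=1 coincides with Simpson's rule on the same nodes.)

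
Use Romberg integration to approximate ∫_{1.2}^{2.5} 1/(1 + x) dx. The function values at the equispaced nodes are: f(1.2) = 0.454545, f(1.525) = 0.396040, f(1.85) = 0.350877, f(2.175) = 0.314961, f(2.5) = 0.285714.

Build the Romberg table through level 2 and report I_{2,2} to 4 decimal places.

I_{0,0} (trapezoid, 1 panel, h=1.3000): 0.481168
I_{1,0} (trapezoid, 2 panels, h=0.6500): 0.468654
I_{2,0} (trapezoid, 4 panels, h=0.3250): 0.465402
I_{1,1} = 0.468654 + (0.468654 − 0.481168)/3 = 0.464483
I_{2,1} = 0.465402 + (0.465402 − 0.468654)/3 = 0.464318
I_{2,2} = 0.464318 + (0.464318 − 0.464483)/15 = 0.464307

0.4643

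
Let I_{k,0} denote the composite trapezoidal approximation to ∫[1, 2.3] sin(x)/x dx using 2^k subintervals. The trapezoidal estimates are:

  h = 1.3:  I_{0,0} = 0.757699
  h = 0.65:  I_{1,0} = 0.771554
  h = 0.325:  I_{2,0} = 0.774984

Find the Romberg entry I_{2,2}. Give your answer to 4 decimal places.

0.7761

I_{1,1} = (4·0.771554 − 0.757699) / 3 = 0.776172
I_{2,1} = (4·0.774984 − 0.771554) / 3 = 0.776127
I_{2,2} = 0.776127 + (0.776127 − 0.776172)/15 = 0.776124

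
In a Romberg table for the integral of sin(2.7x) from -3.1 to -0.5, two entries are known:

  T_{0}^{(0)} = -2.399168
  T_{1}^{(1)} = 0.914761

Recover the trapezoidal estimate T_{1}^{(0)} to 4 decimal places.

0.0863

From T_{1}^{(1)} = (4·T_{1}^{(0)} − T_{0}^{(0)})/3, solve for T_{1}^{(0)}:
4·T_{1}^{(0)} = 3·0.914761 + (-2.399168) = 0.345115
T_{1}^{(0)} = 0.086279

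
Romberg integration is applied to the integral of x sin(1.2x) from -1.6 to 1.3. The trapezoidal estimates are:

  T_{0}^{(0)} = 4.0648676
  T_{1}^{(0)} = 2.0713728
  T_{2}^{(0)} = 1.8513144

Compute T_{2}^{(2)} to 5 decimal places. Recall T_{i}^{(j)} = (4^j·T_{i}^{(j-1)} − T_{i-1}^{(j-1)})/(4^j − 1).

1.80270

Richardson extrapolation on the trapezoidal column (denominator 4−1=3):
T_{1}^{(1)} = 2.0713728 + (2.0713728 − 4.0648676)/3 = 1.4068745
T_{2}^{(1)} = (4·1.8513144 − 2.0713728) / 3 = 1.7779616
T_{2}^{(2)} = (16·1.7779616 − 1.4068745) / 15 = 1.8027007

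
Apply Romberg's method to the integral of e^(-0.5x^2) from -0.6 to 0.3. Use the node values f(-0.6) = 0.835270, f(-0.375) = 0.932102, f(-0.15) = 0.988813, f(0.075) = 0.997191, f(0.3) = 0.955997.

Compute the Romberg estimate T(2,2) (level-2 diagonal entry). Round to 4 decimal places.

0.8614

T(0,0) (trapezoid, 1 panel, h=0.9000): 0.806070
T(1,0) (trapezoid, 2 panels, h=0.4500): 0.848001
T(2,0) (trapezoid, 4 panels, h=0.2250): 0.858091
T(1,1) = 0.848001 + (0.848001 − 0.806070)/3 = 0.861978
T(2,1) = 0.858091 + (0.858091 − 0.848001)/3 = 0.861454
T(2,2) = 0.861454 + (0.861454 − 0.861978)/15 = 0.861419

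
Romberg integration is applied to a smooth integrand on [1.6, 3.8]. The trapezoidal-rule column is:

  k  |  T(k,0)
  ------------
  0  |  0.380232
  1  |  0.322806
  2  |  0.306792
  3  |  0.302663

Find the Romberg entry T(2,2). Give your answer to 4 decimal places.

Richardson extrapolation on the trapezoidal column (denominator 4−1=3):
T(1,1) = (4·0.322806 − 0.380232) / 3 = 0.303664
T(2,1) = 0.306792 + (0.306792 − 0.322806)/3 = 0.301454
T(2,2) = (16·0.301454 − 0.303664) / 15 = 0.301307

0.3013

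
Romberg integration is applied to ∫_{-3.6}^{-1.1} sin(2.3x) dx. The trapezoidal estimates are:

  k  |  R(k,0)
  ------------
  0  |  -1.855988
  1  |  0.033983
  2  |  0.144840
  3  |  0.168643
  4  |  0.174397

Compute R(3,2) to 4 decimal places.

0.1762

R(2,1) = (4·0.144840 − 0.033983) / 3 = 0.181792
R(3,1) = 0.168643 + (0.168643 − 0.144840)/3 = 0.176577
R(3,2) = 0.176577 + (0.176577 − 0.181792)/15 = 0.176229
(Column j=1 coincides with Simpson's rule on the same nodes.)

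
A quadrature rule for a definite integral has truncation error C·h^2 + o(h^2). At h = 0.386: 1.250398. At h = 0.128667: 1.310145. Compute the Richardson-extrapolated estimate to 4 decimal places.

Extrapolated value = (9·A(h/3) − A(h)) / (9 − 1)
= (9·1.310145 − 1.250398) / 8
= 10.540907 / 8 = 1.317613

1.3176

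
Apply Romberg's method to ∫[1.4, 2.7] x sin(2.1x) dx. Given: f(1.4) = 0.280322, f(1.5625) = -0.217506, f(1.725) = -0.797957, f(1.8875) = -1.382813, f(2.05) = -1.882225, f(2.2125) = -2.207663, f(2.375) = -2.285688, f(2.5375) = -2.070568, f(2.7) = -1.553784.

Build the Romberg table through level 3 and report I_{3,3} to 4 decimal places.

-1.8805

I_{0,0} (trapezoid, 1 panel, h=1.3000): -0.827750
I_{1,0} (trapezoid, 2 panels, h=0.6500): -1.637321
I_{2,0} (trapezoid, 4 panels, h=0.3250): -1.820845
I_{3,0} (trapezoid, 8 panels, h=0.1625): -1.865687
I_{1,1} = -1.637321 + (-1.637321 − (-0.827750))/3 = -1.907178
I_{2,1} = -1.820845 + (-1.820845 − (-1.637321))/3 = -1.882020
I_{3,1} = -1.865687 + (-1.865687 − (-1.820845))/3 = -1.880634
I_{2,2} = -1.882020 + (-1.882020 − (-1.907178))/15 = -1.880343
I_{3,2} = -1.880634 + (-1.880634 − (-1.882020))/15 = -1.880542
I_{3,3} = -1.880542 + (-1.880542 − (-1.880343))/63 = -1.880545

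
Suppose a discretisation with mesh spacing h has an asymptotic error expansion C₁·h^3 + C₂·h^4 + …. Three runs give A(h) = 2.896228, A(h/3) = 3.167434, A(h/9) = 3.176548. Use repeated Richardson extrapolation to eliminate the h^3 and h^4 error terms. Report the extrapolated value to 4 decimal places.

3.1769

First eliminate the h^3 term (factor 3^3 = 27):
  B₁ = (27·3.167434 − 2.896228)/26 = 3.177865
  B₂ = (27·3.176548 − 3.167434)/26 = 3.176899
Then eliminate the h^4 term (factor 3^4 = 81):
  (81·3.176899 − 3.177865)/80 = 3.176887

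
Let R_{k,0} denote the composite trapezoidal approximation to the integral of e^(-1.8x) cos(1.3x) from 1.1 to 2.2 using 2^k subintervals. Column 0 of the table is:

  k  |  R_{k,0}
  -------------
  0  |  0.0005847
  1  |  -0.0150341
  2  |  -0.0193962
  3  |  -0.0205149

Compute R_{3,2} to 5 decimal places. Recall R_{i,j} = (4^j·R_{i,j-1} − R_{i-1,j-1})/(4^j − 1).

-0.02089

R_{2,1} = -0.0193962 + (-0.0193962 − (-0.0150341))/3 = -0.0208502
R_{3,1} = (4·(-0.0205149) − (-0.0193962)) / 3 = -0.0208878
R_{3,2} = -0.0208878 + (-0.0208878 − (-0.0208502))/15 = -0.0208903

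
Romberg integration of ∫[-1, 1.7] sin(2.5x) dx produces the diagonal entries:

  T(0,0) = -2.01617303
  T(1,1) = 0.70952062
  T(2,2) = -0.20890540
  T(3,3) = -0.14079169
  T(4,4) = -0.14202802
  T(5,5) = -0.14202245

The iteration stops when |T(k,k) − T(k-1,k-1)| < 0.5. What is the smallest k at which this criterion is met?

|T(1,1) − T(0,0)| = 2.72569365 ≥ 0.5
|T(2,2) − T(1,1)| = 0.91842602 ≥ 0.5
|T(3,3) − T(2,2)| = 0.06811371 < 0.5

k = 3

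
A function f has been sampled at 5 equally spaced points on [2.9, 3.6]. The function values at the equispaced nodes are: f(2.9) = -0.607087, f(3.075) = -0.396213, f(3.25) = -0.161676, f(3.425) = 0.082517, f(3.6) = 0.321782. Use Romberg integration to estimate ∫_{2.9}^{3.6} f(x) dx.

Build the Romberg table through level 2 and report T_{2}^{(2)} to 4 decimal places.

-0.1087

T_{0}^{(0)} (trapezoid, 1 panel, h=0.7000): -0.099857
T_{1}^{(0)} (trapezoid, 2 panels, h=0.3500): -0.106515
T_{2}^{(0)} (trapezoid, 4 panels, h=0.1750): -0.108154
T_{1}^{(1)} = -0.106515 + (-0.106515 − (-0.099857))/3 = -0.108734
T_{2}^{(1)} = -0.108154 + (-0.108154 − (-0.106515))/3 = -0.108700
T_{2}^{(2)} = -0.108700 + (-0.108700 − (-0.108734))/15 = -0.108698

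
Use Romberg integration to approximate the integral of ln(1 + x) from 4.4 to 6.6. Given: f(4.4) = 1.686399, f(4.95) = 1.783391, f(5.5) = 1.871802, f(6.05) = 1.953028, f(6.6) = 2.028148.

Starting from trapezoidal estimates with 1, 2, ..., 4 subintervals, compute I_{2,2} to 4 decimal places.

I_{0,0} (trapezoid, 1 panel, h=2.2000): 4.086002
I_{1,0} (trapezoid, 2 panels, h=1.1000): 4.101983
I_{2,0} (trapezoid, 4 panels, h=0.5500): 4.106022
I_{1,1} = 4.101983 + (4.101983 − 4.086002)/3 = 4.107310
I_{2,1} = 4.106022 + (4.106022 − 4.101983)/3 = 4.107368
I_{2,2} = 4.107368 + (4.107368 − 4.107310)/15 = 4.107372

4.1074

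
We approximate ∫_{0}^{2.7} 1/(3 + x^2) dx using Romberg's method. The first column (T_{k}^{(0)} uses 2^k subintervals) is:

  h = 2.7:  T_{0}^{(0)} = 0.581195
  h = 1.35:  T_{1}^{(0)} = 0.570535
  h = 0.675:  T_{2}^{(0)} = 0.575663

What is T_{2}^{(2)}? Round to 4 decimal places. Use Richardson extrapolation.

Richardson extrapolation on the trapezoidal column (denominator 4−1=3):
T_{1}^{(1)} = (4·0.570535 − 0.581195) / 3 = 0.566982
T_{2}^{(1)} = 0.575663 + (0.575663 − 0.570535)/3 = 0.577372
T_{2}^{(2)} = (16·0.577372 − 0.566982) / 15 = 0.578065

0.5781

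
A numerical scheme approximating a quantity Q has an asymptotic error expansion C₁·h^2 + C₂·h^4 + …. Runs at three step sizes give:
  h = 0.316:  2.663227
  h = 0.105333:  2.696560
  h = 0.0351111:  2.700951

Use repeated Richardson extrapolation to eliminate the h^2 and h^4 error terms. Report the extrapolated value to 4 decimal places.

First eliminate the h^2 term (factor 3^2 = 9):
  B₁ = (9·2.696560 − 2.663227)/8 = 2.700727
  B₂ = (9·2.700951 − 2.696560)/8 = 2.701500
Then eliminate the h^4 term (factor 3^4 = 81):
  (81·2.701500 − 2.700727)/80 = 2.701510

2.7015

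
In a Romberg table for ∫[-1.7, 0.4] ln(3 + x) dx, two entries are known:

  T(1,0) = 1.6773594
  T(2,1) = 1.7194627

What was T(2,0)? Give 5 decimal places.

From T(2,1) = (4·T(2,0) − T(1,0))/3, solve for T(2,0):
4·T(2,0) = 3·1.7194627 + 1.6773594 = 6.8357475
T(2,0) = 1.7089369

1.70894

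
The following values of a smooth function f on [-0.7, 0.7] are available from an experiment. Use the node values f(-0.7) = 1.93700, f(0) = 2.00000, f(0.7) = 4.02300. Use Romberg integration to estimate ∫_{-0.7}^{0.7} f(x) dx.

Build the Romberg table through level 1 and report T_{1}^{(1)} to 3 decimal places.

T_{0}^{(0)} (trapezoid, 1 panel, h=1.4000): 4.17200
T_{1}^{(0)} (trapezoid, 2 panels, h=0.7000): 3.48600
T_{1}^{(1)} = 3.48600 + (3.48600 − 4.17200)/3 = 3.25733

3.257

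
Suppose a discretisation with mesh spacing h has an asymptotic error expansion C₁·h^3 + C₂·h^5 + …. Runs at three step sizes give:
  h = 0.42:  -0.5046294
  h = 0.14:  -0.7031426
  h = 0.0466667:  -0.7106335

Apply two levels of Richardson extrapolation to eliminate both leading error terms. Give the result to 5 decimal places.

-0.71092

First eliminate the h^3 term (factor 3^3 = 27):
  B₁ = (27·(-0.7031426) − (-0.5046294))/26 = -0.7107777
  B₂ = (27·(-0.7106335) − (-0.7031426))/26 = -0.7109216
Then eliminate the h^5 term (factor 3^5 = 243):
  (243·(-0.7109216) − (-0.7107777))/242 = -0.7109222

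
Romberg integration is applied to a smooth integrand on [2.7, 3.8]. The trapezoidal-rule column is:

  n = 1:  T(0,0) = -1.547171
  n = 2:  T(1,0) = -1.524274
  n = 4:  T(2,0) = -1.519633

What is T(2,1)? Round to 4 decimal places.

T(2,1) = -1.519633 + (-1.519633 − (-1.524274))/3 = -1.518086

-1.5181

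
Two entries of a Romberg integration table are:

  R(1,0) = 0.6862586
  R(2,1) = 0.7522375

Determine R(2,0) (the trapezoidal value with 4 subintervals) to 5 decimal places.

0.73574

From R(2,1) = (4·R(2,0) − R(1,0))/3, solve for R(2,0):
4·R(2,0) = 3·0.7522375 + 0.6862586 = 2.9429711
R(2,0) = 0.7357428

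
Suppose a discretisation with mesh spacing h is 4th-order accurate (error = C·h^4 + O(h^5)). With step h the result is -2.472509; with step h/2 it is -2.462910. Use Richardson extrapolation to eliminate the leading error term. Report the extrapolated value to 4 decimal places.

Extrapolated value = (16·A(h/2) − A(h)) / (16 − 1)
= (16·(-2.462910) − (-2.472509)) / 15
= -36.934051 / 15 = -2.462270

-2.4623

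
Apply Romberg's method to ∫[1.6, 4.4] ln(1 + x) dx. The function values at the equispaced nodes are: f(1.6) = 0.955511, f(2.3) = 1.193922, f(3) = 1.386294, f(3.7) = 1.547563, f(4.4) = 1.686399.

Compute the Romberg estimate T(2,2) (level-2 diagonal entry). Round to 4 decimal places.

T(0,0) (trapezoid, 1 panel, h=2.8000): 3.698674
T(1,0) (trapezoid, 2 panels, h=1.4000): 3.790149
T(2,0) (trapezoid, 4 panels, h=0.7000): 3.814114
T(1,1) = 3.790149 + (3.790149 − 3.698674)/3 = 3.820641
T(2,1) = 3.814114 + (3.814114 − 3.790149)/3 = 3.822102
T(2,2) = 3.822102 + (3.822102 − 3.820641)/15 = 3.822199

3.8222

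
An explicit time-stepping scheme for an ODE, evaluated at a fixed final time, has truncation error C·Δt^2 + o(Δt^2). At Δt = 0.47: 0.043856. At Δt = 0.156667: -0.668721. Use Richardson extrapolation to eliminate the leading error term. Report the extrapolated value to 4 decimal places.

The leading error scales as Δt^2; refining by a factor of 3 reduces it by 3^2 = 9.
Extrapolated value = (9·A(Δt/3) − A(Δt)) / (9 − 1)
= (9·(-0.668721) − 0.043856) / 8
= -6.062345 / 8 = -0.757793

-0.7578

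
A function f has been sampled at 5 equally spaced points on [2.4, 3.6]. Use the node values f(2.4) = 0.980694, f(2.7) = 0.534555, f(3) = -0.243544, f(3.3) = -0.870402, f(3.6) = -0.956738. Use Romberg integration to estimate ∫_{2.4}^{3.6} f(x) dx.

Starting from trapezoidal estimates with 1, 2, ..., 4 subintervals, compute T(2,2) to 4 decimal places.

T(0,0) (trapezoid, 1 panel, h=1.2000): 0.014374
T(1,0) (trapezoid, 2 panels, h=0.6000): -0.138940
T(2,0) (trapezoid, 4 panels, h=0.3000): -0.170224
T(1,1) = -0.138940 + (-0.138940 − 0.014374)/3 = -0.190045
T(2,1) = -0.170224 + (-0.170224 − (-0.138940))/3 = -0.180652
T(2,2) = -0.180652 + (-0.180652 − (-0.190045))/15 = -0.180026

-0.1800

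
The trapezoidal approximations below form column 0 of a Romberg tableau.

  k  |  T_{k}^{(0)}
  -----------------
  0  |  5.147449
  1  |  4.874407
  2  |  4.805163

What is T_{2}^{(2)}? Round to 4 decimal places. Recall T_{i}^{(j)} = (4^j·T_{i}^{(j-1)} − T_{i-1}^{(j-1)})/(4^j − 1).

4.7820

Richardson extrapolation on the trapezoidal column (denominator 4−1=3):
T_{1}^{(1)} = 4.874407 + (4.874407 − 5.147449)/3 = 4.783393
T_{2}^{(1)} = 4.805163 + (4.805163 − 4.874407)/3 = 4.782082
T_{2}^{(2)} = (16·4.782082 − 4.783393) / 15 = 4.781995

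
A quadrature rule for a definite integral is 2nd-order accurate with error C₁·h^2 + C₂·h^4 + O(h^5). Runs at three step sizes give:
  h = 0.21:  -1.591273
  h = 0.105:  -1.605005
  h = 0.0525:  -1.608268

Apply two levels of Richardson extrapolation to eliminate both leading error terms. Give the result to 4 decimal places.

-1.6093

First eliminate the h^2 term (factor 2^2 = 4):
  B₁ = (4·(-1.605005) − (-1.591273))/3 = -1.609582
  B₂ = (4·(-1.608268) − (-1.605005))/3 = -1.609356
Then eliminate the h^4 term (factor 2^4 = 16):
  (16·(-1.609356) − (-1.609582))/15 = -1.609341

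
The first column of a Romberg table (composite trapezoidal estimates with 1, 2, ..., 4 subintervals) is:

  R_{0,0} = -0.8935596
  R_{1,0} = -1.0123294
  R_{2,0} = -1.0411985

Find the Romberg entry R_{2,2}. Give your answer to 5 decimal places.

Richardson extrapolation on the trapezoidal column (denominator 4−1=3):
R_{1,1} = (4·(-1.0123294) − (-0.8935596)) / 3 = -1.0519193
R_{2,1} = (4·(-1.0411985) − (-1.0123294)) / 3 = -1.0508215
R_{2,2} = (16·(-1.0508215) − (-1.0519193)) / 15 = -1.0507483
(Column j=1 coincides with Simpson's rule on the same nodes.)

-1.05075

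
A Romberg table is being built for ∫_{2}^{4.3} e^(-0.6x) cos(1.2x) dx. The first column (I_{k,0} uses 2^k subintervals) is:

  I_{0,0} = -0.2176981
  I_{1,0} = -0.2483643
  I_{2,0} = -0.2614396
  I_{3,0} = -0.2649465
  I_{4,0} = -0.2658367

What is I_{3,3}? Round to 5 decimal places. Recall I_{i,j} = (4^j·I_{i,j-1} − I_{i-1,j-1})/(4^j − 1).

Richardson extrapolation on the trapezoidal column (denominator 4−1=3):
I_{1,1} = -0.2483643 + (-0.2483643 − (-0.2176981))/3 = -0.2585864
I_{2,1} = -0.2614396 + (-0.2614396 − (-0.2483643))/3 = -0.2657980
I_{3,1} = (4·(-0.2649465) − (-0.2614396)) / 3 = -0.2661155
I_{2,2} = -0.2657980 + (-0.2657980 − (-0.2585864))/15 = -0.2662788
I_{3,2} = (16·(-0.2661155) − (-0.2657980)) / 15 = -0.2661367
I_{3,3} = (64·(-0.2661367) − (-0.2662788)) / 63 = -0.2661344
(Column j=1 coincides with Simpson's rule on the same nodes.)

-0.26613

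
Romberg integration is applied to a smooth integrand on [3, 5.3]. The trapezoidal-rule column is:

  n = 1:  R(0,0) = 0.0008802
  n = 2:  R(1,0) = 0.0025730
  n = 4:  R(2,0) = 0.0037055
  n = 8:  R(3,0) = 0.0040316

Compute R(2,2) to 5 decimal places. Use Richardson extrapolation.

R(1,1) = 0.0025730 + (0.0025730 − 0.0008802)/3 = 0.0031373
R(2,1) = (4·0.0037055 − 0.0025730) / 3 = 0.0040830
R(2,2) = (16·0.0040830 − 0.0031373) / 15 = 0.0041460
(Column j=1 coincides with Simpson's rule on the same nodes.)

0.00415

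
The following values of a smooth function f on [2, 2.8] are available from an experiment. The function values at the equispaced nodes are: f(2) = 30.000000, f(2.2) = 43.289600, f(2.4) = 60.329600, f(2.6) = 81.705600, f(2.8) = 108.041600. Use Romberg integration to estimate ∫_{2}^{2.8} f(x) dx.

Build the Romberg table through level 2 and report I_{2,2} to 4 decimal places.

50.5786

I_{0,0} (trapezoid, 1 panel, h=0.8000): 55.216640
I_{1,0} (trapezoid, 2 panels, h=0.4000): 51.740160
I_{2,0} (trapezoid, 4 panels, h=0.2000): 50.869120
I_{1,1} = 51.740160 + (51.740160 − 55.216640)/3 = 50.581333
I_{2,1} = 50.869120 + (50.869120 − 51.740160)/3 = 50.578773
I_{2,2} = 50.578773 + (50.578773 − 50.581333)/15 = 50.578602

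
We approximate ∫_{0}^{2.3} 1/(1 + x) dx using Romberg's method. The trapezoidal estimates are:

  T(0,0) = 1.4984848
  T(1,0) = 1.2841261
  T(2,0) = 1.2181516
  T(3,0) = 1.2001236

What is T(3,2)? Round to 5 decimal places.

Richardson extrapolation on the trapezoidal column (denominator 4−1=3):
T(2,1) = 1.2181516 + (1.2181516 − 1.2841261)/3 = 1.1961601
T(3,1) = 1.2001236 + (1.2001236 − 1.2181516)/3 = 1.1941143
T(3,2) = 1.1941143 + (1.1941143 − 1.1961601)/15 = 1.1939779

1.19398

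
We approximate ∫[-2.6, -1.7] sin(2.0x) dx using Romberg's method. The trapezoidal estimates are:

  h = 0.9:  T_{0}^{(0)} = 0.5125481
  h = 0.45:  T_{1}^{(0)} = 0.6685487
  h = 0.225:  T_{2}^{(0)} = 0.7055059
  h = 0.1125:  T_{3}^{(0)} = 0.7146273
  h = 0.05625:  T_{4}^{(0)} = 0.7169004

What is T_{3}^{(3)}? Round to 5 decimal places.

Richardson extrapolation on the trapezoidal column (denominator 4−1=3):
T_{1}^{(1)} = (4·0.6685487 − 0.5125481) / 3 = 0.7205489
T_{2}^{(1)} = (4·0.7055059 − 0.6685487) / 3 = 0.7178250
T_{3}^{(1)} = 0.7146273 + (0.7146273 − 0.7055059)/3 = 0.7176678
T_{2}^{(2)} = 0.7178250 + (0.7178250 − 0.7205489)/15 = 0.7176434
T_{3}^{(2)} = 0.7176678 + (0.7176678 − 0.7178250)/15 = 0.7176573
T_{3}^{(3)} = 0.7176573 + (0.7176573 − 0.7176434)/63 = 0.7176575
(Column j=1 coincides with Simpson's rule on the same nodes.)

0.71766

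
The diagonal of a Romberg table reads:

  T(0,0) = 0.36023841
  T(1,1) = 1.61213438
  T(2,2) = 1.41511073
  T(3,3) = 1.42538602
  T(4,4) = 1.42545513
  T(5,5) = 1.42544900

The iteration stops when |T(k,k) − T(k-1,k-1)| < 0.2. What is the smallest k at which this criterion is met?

k = 2

|T(1,1) − T(0,0)| = 1.25189597 ≥ 0.2
|T(2,2) − T(1,1)| = 0.19702365 < 0.2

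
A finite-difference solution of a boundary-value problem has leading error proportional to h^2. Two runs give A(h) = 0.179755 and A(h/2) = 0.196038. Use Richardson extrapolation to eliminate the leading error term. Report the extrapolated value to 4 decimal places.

The leading error scales as h^2; refining by a factor of 2 reduces it by 2^2 = 4.
Extrapolated value = (4·A(h/2) − A(h)) / (4 − 1)
= (4·0.196038 − 0.179755) / 3
= 0.604397 / 3 = 0.201466

0.2015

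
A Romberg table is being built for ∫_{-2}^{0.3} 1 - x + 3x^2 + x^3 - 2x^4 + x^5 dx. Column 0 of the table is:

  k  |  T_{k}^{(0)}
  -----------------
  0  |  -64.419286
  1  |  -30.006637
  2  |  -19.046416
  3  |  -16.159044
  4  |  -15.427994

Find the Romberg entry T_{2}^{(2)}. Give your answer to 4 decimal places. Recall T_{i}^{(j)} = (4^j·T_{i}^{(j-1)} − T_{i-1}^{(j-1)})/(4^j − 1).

-15.1835

Richardson extrapolation on the trapezoidal column (denominator 4−1=3):
T_{1}^{(1)} = -30.006637 + (-30.006637 − (-64.419286))/3 = -18.535754
T_{2}^{(1)} = -19.046416 + (-19.046416 − (-30.006637))/3 = -15.393009
T_{2}^{(2)} = -15.393009 + (-15.393009 − (-18.535754))/15 = -15.183493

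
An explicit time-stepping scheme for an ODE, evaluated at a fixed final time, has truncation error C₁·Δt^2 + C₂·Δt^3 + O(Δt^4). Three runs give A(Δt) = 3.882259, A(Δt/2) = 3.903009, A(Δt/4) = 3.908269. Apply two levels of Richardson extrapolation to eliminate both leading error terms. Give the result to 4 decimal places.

3.9100

First eliminate the Δt^2 term (factor 2^2 = 4):
  B₁ = (4·3.903009 − 3.882259)/3 = 3.909926
  B₂ = (4·3.908269 − 3.903009)/3 = 3.910022
Then eliminate the Δt^3 term (factor 2^3 = 8):
  (8·3.910022 − 3.909926)/7 = 3.910036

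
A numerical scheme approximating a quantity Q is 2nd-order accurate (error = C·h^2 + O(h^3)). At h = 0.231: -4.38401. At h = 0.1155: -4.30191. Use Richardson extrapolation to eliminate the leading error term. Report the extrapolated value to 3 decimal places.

-4.275

The leading error scales as h^2; refining by a factor of 2 reduces it by 2^2 = 4.
Extrapolated value = (4·A(h/2) − A(h)) / (4 − 1)
= (4·(-4.30191) − (-4.38401)) / 3
= -12.82363 / 3 = -4.27454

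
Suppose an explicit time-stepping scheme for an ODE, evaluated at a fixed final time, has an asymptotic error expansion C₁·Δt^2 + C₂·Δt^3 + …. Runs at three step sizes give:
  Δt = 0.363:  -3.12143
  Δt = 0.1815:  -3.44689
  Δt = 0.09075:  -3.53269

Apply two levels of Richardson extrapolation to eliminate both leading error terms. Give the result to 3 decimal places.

First eliminate the Δt^2 term (factor 2^2 = 4):
  B₁ = (4·(-3.44689) − (-3.12143))/3 = -3.55538
  B₂ = (4·(-3.53269) − (-3.44689))/3 = -3.56129
Then eliminate the Δt^3 term (factor 2^3 = 8):
  (8·(-3.56129) − (-3.55538))/7 = -3.56213

-3.562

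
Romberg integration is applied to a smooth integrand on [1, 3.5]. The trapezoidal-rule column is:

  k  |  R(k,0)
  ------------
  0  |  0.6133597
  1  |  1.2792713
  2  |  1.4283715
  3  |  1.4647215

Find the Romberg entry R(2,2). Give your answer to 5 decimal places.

1.47653

Richardson extrapolation on the trapezoidal column (denominator 4−1=3):
R(1,1) = 1.2792713 + (1.2792713 − 0.6133597)/3 = 1.5012418
R(2,1) = 1.4283715 + (1.4283715 − 1.2792713)/3 = 1.4780716
R(2,2) = 1.4780716 + (1.4780716 − 1.5012418)/15 = 1.4765269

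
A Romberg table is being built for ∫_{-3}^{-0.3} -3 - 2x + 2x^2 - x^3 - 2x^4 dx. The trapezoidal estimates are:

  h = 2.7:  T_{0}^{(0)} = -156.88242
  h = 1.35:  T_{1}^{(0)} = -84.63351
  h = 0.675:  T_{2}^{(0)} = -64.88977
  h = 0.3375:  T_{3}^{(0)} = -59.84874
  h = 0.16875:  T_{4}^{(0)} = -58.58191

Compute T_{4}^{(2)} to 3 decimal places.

-58.159

Richardson extrapolation on the trapezoidal column (denominator 4−1=3):
T_{3}^{(1)} = -59.84874 + (-59.84874 − (-64.88977))/3 = -58.16840
T_{4}^{(1)} = (4·(-58.58191) − (-59.84874)) / 3 = -58.15963
T_{4}^{(2)} = (16·(-58.15963) − (-58.16840)) / 15 = -58.15905
(Column j=1 coincides with Simpson's rule on the same nodes.)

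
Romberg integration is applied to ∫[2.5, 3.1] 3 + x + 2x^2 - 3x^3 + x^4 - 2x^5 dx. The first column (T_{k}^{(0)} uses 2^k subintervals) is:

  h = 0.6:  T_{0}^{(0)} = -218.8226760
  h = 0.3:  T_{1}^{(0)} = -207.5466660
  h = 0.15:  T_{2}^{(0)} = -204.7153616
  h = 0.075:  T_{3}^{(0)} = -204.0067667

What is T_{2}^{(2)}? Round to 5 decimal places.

Richardson extrapolation on the trapezoidal column (denominator 4−1=3):
T_{1}^{(1)} = (4·(-207.5466660) − (-218.8226760)) / 3 = -203.7879960
T_{2}^{(1)} = (4·(-204.7153616) − (-207.5466660)) / 3 = -203.7715935
T_{2}^{(2)} = -203.7715935 + (-203.7715935 − (-203.7879960))/15 = -203.7705000

-203.77050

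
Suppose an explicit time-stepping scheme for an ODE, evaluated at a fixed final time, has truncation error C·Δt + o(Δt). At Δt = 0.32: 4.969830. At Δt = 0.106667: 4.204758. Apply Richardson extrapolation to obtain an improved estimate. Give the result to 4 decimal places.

3.8222

Extrapolated value = (3·A(Δt/3) − A(Δt)) / (3 − 1)
= (3·4.204758 − 4.969830) / 2
= 7.644444 / 2 = 3.822222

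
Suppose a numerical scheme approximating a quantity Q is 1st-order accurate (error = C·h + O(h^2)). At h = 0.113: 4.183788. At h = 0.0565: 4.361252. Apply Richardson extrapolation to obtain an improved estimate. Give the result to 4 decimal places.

Extrapolated value = (2·A(h/2) − A(h)) / (2 − 1)
= (2·4.361252 − 4.183788) / 1
= 4.538716 / 1 = 4.538716

4.5387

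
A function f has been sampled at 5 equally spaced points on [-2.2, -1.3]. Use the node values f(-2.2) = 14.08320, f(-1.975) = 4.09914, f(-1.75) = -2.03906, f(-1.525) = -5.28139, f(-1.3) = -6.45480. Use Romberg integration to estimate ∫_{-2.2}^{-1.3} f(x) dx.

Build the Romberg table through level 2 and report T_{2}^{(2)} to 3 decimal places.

-0.089

T_{0}^{(0)} (trapezoid, 1 panel, h=0.9000): 3.43278
T_{1}^{(0)} (trapezoid, 2 panels, h=0.4500): 0.79881
T_{2}^{(0)} (trapezoid, 4 panels, h=0.2250): 0.13340
T_{1}^{(1)} = 0.79881 + (0.79881 − 3.43278)/3 = -0.07918
T_{2}^{(1)} = 0.13340 + (0.13340 − 0.79881)/3 = -0.08840
T_{2}^{(2)} = -0.08840 + (-0.08840 − (-0.07918))/15 = -0.08901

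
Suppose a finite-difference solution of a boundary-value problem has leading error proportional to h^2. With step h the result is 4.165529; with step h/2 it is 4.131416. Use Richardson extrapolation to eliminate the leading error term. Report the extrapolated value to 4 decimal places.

4.1200

Extrapolated value = (4·A(h/2) − A(h)) / (4 − 1)
= (4·4.131416 − 4.165529) / 3
= 12.360135 / 3 = 4.120045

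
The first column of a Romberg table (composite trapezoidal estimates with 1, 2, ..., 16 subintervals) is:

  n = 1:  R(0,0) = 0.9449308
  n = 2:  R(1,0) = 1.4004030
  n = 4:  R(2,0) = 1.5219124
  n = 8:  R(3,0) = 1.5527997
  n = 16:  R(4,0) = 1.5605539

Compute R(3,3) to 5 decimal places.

1.56314

Richardson extrapolation on the trapezoidal column (denominator 4−1=3):
R(1,1) = (4·1.4004030 − 0.9449308) / 3 = 1.5522271
R(2,1) = 1.5219124 + (1.5219124 − 1.4004030)/3 = 1.5624155
R(3,1) = 1.5527997 + (1.5527997 − 1.5219124)/3 = 1.5630955
R(2,2) = (16·1.5624155 − 1.5522271) / 15 = 1.5630947
R(3,2) = 1.5630955 + (1.5630955 − 1.5624155)/15 = 1.5631408
R(3,3) = 1.5631408 + (1.5631408 − 1.5630947)/63 = 1.5631415
(Column j=1 coincides with Simpson's rule on the same nodes.)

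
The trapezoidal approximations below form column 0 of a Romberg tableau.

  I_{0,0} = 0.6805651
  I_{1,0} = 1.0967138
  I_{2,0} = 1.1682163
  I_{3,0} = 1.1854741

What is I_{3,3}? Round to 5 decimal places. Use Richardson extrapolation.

1.19120

I_{1,1} = 1.0967138 + (1.0967138 − 0.6805651)/3 = 1.2354300
I_{2,1} = 1.1682163 + (1.1682163 − 1.0967138)/3 = 1.1920505
I_{3,1} = (4·1.1854741 − 1.1682163) / 3 = 1.1912267
I_{2,2} = 1.1920505 + (1.1920505 − 1.2354300)/15 = 1.1891585
I_{3,2} = (16·1.1912267 − 1.1920505) / 15 = 1.1911718
I_{3,3} = (64·1.1911718 − 1.1891585) / 63 = 1.1912038
(Column j=1 coincides with Simpson's rule on the same nodes.)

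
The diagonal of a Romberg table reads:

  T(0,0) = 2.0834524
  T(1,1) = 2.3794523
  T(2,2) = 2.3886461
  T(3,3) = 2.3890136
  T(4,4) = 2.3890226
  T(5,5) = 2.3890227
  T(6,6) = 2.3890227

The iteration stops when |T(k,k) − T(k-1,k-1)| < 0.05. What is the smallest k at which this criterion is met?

|T(1,1) − T(0,0)| = 0.2959999 ≥ 0.05
|T(2,2) − T(1,1)| = 0.0091938 < 0.05

k = 2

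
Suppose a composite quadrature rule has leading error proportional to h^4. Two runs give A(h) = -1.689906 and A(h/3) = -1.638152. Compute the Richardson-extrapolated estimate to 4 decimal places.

-1.6375

The leading error scales as h^4; refining by a factor of 3 reduces it by 3^4 = 81.
Extrapolated value = (81·A(h/3) − A(h)) / (81 − 1)
= (81·(-1.638152) − (-1.689906)) / 80
= -131.000406 / 80 = -1.637505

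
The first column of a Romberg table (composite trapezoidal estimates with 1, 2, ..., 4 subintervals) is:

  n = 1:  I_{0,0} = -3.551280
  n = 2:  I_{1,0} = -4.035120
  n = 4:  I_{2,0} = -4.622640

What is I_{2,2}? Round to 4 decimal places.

Richardson extrapolation on the trapezoidal column (denominator 4−1=3):
I_{1,1} = (4·(-4.035120) − (-3.551280)) / 3 = -4.196400
I_{2,1} = (4·(-4.622640) − (-4.035120)) / 3 = -4.818480
I_{2,2} = -4.818480 + (-4.818480 − (-4.196400))/15 = -4.859952

-4.8600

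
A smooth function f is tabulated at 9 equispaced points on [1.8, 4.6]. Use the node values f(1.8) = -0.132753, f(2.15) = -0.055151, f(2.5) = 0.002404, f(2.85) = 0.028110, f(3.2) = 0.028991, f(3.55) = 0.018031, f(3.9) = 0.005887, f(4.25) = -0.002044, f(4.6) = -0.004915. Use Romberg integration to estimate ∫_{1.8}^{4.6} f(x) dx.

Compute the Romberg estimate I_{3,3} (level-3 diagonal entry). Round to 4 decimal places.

-0.0127

I_{0,0} (trapezoid, 1 panel, h=2.8000): -0.192735
I_{1,0} (trapezoid, 2 panels, h=1.4000): -0.055780
I_{2,0} (trapezoid, 4 panels, h=0.7000): -0.022086
I_{3,0} (trapezoid, 8 panels, h=0.3500): -0.014912
I_{1,1} = -0.055780 + (-0.055780 − (-0.192735))/3 = -0.010128
I_{2,1} = -0.022086 + (-0.022086 − (-0.055780))/3 = -0.010855
I_{3,1} = -0.014912 + (-0.014912 − (-0.022086))/3 = -0.012521
I_{2,2} = -0.010855 + (-0.010855 − (-0.010128))/15 = -0.010903
I_{3,2} = -0.012521 + (-0.012521 − (-0.010855))/15 = -0.012632
I_{3,3} = -0.012632 + (-0.012632 − (-0.010903))/63 = -0.012659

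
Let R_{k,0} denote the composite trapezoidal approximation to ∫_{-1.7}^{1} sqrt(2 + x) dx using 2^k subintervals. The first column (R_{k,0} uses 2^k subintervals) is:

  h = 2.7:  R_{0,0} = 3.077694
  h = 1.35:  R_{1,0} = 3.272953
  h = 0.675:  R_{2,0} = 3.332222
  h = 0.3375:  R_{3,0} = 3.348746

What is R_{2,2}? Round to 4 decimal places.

3.3529

R_{1,1} = (4·3.272953 − 3.077694) / 3 = 3.338039
R_{2,1} = (4·3.332222 − 3.272953) / 3 = 3.351978
R_{2,2} = (16·3.351978 − 3.338039) / 15 = 3.352907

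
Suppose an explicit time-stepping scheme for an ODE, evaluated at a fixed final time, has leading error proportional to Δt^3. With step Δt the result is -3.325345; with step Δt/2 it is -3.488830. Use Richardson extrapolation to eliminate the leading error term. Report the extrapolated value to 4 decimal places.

-3.5122

The leading error scales as Δt^3; refining by a factor of 2 reduces it by 2^3 = 8.
Extrapolated value = (8·A(Δt/2) − A(Δt)) / (8 − 1)
= (8·(-3.488830) − (-3.325345)) / 7
= -24.585295 / 7 = -3.512185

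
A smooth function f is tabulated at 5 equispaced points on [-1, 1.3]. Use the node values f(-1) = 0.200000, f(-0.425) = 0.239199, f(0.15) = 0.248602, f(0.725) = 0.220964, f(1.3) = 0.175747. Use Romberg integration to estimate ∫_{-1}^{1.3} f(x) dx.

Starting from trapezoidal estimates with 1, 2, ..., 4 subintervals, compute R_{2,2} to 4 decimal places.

R_{0,0} (trapezoid, 1 panel, h=2.3000): 0.432109
R_{1,0} (trapezoid, 2 panels, h=1.1500): 0.501947
R_{2,0} (trapezoid, 4 panels, h=0.5750): 0.515567
R_{1,1} = 0.501947 + (0.501947 − 0.432109)/3 = 0.525226
R_{2,1} = 0.515567 + (0.515567 − 0.501947)/3 = 0.520107
R_{2,2} = 0.520107 + (0.520107 − 0.525226)/15 = 0.519766

0.5198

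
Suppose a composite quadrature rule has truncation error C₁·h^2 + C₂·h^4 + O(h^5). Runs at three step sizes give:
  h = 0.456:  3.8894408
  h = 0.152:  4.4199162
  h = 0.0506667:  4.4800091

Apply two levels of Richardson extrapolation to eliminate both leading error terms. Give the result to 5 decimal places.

4.48754

First eliminate the h^2 term (factor 3^2 = 9):
  B₁ = (9·4.4199162 − 3.8894408)/8 = 4.4862256
  B₂ = (9·4.4800091 − 4.4199162)/8 = 4.4875207
Then eliminate the h^4 term (factor 3^4 = 81):
  (81·4.4875207 − 4.4862256)/80 = 4.4875369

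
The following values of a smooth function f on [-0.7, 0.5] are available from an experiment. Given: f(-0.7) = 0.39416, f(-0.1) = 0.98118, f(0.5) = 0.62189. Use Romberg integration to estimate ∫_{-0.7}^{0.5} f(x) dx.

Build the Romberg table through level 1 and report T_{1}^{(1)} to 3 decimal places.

0.988

T_{0}^{(0)} (trapezoid, 1 panel, h=1.2000): 0.60963
T_{1}^{(0)} (trapezoid, 2 panels, h=0.6000): 0.89352
T_{1}^{(1)} = 0.89352 + (0.89352 − 0.60963)/3 = 0.98815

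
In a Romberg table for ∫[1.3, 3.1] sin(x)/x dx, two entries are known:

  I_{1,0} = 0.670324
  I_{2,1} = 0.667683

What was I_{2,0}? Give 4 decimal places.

0.6683

From I_{2,1} = (4·I_{2,0} − I_{1,0})/3, solve for I_{2,0}:
4·I_{2,0} = 3·0.667683 + 0.670324 = 2.673373
I_{2,0} = 0.668343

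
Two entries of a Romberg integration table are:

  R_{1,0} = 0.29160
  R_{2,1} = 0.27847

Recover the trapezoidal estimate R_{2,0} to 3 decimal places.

0.282

From R_{2,1} = (4·R_{2,0} − R_{1,0})/3, solve for R_{2,0}:
4·R_{2,0} = 3·0.27847 + 0.29160 = 1.12701
R_{2,0} = 0.28175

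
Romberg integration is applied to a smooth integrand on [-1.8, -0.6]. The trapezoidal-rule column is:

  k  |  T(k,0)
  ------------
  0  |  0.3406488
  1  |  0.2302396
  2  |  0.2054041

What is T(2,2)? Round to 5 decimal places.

0.19737

Richardson extrapolation on the trapezoidal column (denominator 4−1=3):
T(1,1) = (4·0.2302396 − 0.3406488) / 3 = 0.1934365
T(2,1) = (4·0.2054041 − 0.2302396) / 3 = 0.1971256
T(2,2) = (16·0.1971256 − 0.1934365) / 15 = 0.1973715
(Column j=1 coincides with Simpson's rule on the same nodes.)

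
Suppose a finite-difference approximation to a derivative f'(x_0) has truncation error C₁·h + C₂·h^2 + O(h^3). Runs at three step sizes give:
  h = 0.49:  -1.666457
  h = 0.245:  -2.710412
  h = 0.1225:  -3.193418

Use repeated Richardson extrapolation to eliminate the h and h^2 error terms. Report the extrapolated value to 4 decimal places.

-3.6504

First eliminate the h term (factor 2^1 = 2):
  B₁ = (2·(-2.710412) − (-1.666457))/1 = -3.754367
  B₂ = (2·(-3.193418) − (-2.710412))/1 = -3.676424
Then eliminate the h^2 term (factor 2^2 = 4):
  (4·(-3.676424) − (-3.754367))/3 = -3.650443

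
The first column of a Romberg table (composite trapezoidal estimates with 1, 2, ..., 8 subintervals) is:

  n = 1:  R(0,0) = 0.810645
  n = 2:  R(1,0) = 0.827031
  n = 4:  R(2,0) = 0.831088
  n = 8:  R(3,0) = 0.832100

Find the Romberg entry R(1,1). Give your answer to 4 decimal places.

0.8325

Richardson extrapolation on the trapezoidal column (denominator 4−1=3):
R(1,1) = 0.827031 + (0.827031 − 0.810645)/3 = 0.832493
(Column j=1 coincides with Simpson's rule on the same nodes.)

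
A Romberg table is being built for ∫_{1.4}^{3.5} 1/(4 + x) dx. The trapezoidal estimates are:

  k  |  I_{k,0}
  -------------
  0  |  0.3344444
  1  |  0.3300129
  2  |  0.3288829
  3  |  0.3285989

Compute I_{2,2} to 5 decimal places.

0.32850

Richardson extrapolation on the trapezoidal column (denominator 4−1=3):
I_{1,1} = (4·0.3300129 − 0.3344444) / 3 = 0.3285357
I_{2,1} = 0.3288829 + (0.3288829 − 0.3300129)/3 = 0.3285062
I_{2,2} = 0.3285062 + (0.3285062 − 0.3285357)/15 = 0.3285042
(Column j=1 coincides with Simpson's rule on the same nodes.)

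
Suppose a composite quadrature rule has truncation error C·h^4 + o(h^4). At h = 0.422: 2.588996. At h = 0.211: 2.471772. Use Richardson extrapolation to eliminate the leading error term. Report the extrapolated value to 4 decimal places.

Extrapolated value = (16·A(h/2) − A(h)) / (16 − 1)
= (16·2.471772 − 2.588996) / 15
= 36.959356 / 15 = 2.463957

2.4640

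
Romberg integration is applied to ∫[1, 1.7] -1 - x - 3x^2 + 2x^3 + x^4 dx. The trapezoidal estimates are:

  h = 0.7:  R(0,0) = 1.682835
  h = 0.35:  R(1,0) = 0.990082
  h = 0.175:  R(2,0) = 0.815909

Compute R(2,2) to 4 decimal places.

Richardson extrapolation on the trapezoidal column (denominator 4−1=3):
R(1,1) = (4·0.990082 − 1.682835) / 3 = 0.759164
R(2,1) = (4·0.815909 − 0.990082) / 3 = 0.757851
R(2,2) = (16·0.757851 − 0.759164) / 15 = 0.757763

0.7578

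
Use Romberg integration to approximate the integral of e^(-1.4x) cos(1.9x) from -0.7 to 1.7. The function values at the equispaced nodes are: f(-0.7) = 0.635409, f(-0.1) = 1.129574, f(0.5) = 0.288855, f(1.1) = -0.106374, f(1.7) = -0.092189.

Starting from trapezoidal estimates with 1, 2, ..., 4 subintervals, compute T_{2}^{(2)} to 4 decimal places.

T_{0}^{(0)} (trapezoid, 1 panel, h=2.4000): 0.651864
T_{1}^{(0)} (trapezoid, 2 panels, h=1.2000): 0.672558
T_{2}^{(0)} (trapezoid, 4 panels, h=0.6000): 0.950199
T_{1}^{(1)} = 0.672558 + (0.672558 − 0.651864)/3 = 0.679456
T_{2}^{(1)} = 0.950199 + (0.950199 − 0.672558)/3 = 1.042746
T_{2}^{(2)} = 1.042746 + (1.042746 − 0.679456)/15 = 1.066965

1.0670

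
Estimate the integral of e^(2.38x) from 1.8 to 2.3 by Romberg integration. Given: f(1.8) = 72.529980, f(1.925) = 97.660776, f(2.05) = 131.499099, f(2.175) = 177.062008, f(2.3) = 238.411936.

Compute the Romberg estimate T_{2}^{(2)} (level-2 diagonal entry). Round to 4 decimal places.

69.6984

T_{0}^{(0)} (trapezoid, 1 panel, h=0.5000): 77.735479
T_{1}^{(0)} (trapezoid, 2 panels, h=0.2500): 71.742514
T_{2}^{(0)} (trapezoid, 4 panels, h=0.1250): 70.211605
T_{1}^{(1)} = 71.742514 + (71.742514 − 77.735479)/3 = 69.744859
T_{2}^{(1)} = 70.211605 + (70.211605 − 71.742514)/3 = 69.701302
T_{2}^{(2)} = 69.701302 + (69.701302 − 69.744859)/15 = 69.698398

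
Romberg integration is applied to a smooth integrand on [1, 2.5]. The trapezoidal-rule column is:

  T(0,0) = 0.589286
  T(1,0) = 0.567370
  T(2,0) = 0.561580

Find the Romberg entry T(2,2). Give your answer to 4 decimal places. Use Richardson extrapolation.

Richardson extrapolation on the trapezoidal column (denominator 4−1=3):
T(1,1) = 0.567370 + (0.567370 − 0.589286)/3 = 0.560065
T(2,1) = (4·0.561580 − 0.567370) / 3 = 0.559650
T(2,2) = 0.559650 + (0.559650 − 0.560065)/15 = 0.559622

0.5596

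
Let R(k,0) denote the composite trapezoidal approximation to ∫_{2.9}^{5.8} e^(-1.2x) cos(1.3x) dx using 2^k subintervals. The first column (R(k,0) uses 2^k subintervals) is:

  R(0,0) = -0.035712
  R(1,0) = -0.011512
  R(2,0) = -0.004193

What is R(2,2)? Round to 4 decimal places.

Richardson extrapolation on the trapezoidal column (denominator 4−1=3):
R(1,1) = -0.011512 + (-0.011512 − (-0.035712))/3 = -0.003445
R(2,1) = -0.004193 + (-0.004193 − (-0.011512))/3 = -0.001753
R(2,2) = (16·(-0.001753) − (-0.003445)) / 15 = -0.001640
(Column j=1 coincides with Simpson's rule on the same nodes.)

-0.0016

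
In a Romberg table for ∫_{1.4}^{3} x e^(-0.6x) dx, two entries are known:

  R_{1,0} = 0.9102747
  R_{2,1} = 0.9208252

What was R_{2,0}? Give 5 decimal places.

From R_{2,1} = (4·R_{2,0} − R_{1,0})/3, solve for R_{2,0}:
4·R_{2,0} = 3·0.9208252 + 0.9102747 = 3.6727503
R_{2,0} = 0.9181876

0.91819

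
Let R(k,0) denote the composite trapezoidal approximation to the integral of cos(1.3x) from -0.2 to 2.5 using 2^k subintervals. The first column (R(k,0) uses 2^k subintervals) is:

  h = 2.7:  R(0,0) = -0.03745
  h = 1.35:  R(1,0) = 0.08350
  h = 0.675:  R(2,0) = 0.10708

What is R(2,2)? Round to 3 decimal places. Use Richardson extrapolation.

0.114

R(1,1) = (4·0.08350 − (-0.03745)) / 3 = 0.12382
R(2,1) = (4·0.10708 − 0.08350) / 3 = 0.11494
R(2,2) = 0.11494 + (0.11494 − 0.12382)/15 = 0.11435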